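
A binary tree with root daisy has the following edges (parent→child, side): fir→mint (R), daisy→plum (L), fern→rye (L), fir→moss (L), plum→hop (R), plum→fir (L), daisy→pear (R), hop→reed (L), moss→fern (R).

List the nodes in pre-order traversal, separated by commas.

daisy, plum, fir, moss, fern, rye, mint, hop, reed, pear

Pre-order visits the node, then its left subtree, then its right subtree.
Visit daisy.
At daisy: go left to plum.
  Visit plum.
  At plum: go left to fir.
    Visit fir.
    At fir: go left to moss.
      Visit moss.
      At moss: no left child.
      At moss: go right to fern.
        Visit fern.
        At fern: go left to rye.
          rye is a leaf — visit rye.
        At fern: no right child.
    At fir: go right to mint.
      mint is a leaf — visit mint.
  At plum: go right to hop.
    Visit hop.
    At hop: go left to reed.
      reed is a leaf — visit reed.
    At hop: no right child.
At daisy: go right to pear.
  pear is a leaf — visit pear.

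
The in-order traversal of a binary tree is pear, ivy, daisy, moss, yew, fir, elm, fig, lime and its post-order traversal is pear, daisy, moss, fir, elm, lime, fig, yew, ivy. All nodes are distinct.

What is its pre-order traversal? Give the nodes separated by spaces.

The last element of post-order is the root; it splits in-order into left and right subtrees.
Root ivy: left subtree has 1 node {pear}, right has 7 {daisy, moss, yew, fir, elm, fig, lime}.
  Root yew: left subtree has 2 nodes {daisy, moss}, right has 4 {fir, elm, fig, lime}.
    Root moss: left subtree has 1 node {daisy}, right has 0 { }.
    Root fig: left subtree has 2 nodes {fir, elm}, right has 1 {lime}.
      Root elm: left subtree has 1 node {fir}, right has 0 { }.

ivy pear yew moss daisy fig elm fir lime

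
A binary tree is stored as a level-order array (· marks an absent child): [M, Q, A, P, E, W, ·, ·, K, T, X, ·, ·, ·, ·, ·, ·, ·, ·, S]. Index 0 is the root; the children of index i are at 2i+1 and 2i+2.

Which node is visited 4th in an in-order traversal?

In-order visits the left subtree, then the node, then the right subtree.
At M: go left to Q.
  At Q: go left to P.
    At P: no left child.
    Visit P.
    At P: go right to K.
      K is a leaf — visit K.
  Visit Q.
  At Q: go right to E.
    At E: go left to T.
      At T: go left to S.
        S is a leaf — visit S.
      Visit T.
      At T: no right child.
    Visit E.
    At E: go right to X.
      X is a leaf — visit X.
Visit M.
At M: go right to A.
  At A: go left to W.
    W is a leaf — visit W.
  Visit A.
  At A: no right child.
Full in-order sequence: P, K, Q, S, T, E, X, M, W, A.

S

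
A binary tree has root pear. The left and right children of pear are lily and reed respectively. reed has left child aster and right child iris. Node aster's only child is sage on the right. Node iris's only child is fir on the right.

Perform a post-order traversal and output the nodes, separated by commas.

lily, sage, aster, fir, iris, reed, pear

Post-order visits the left subtree, then the right subtree, then the node.
At pear: go left to lily.
  lily is a leaf — visit lily.
At pear: go right to reed.
  At reed: go left to aster.
    At aster: no left child.
    At aster: go right to sage.
      sage is a leaf — visit sage.
    Visit aster.
  At reed: go right to iris.
    At iris: no left child.
    At iris: go right to fir.
      fir is a leaf — visit fir.
    Visit iris.
  Visit reed.
Visit pear.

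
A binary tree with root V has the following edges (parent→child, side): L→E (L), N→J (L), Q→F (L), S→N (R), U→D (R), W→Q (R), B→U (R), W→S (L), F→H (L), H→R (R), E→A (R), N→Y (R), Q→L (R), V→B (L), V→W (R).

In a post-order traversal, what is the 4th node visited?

J

Post-order visits the left subtree, then the right subtree, then the node.
At V: go left to B.
  At B: no left child.
  At B: go right to U.
    At U: no left child.
    At U: go right to D.
      D is a leaf — visit D.
    Visit U.
  Visit B.
At V: go right to W.
  At W: go left to S.
    At S: no left child.
    At S: go right to N.
      At N: go left to J.
        J is a leaf — visit J.
      At N: go right to Y.
        Y is a leaf — visit Y.
      Visit N.
    Visit S.
  At W: go right to Q.
    At Q: go left to F.
      At F: go left to H.
        At H: no left child.
        At H: go right to R.
          R is a leaf — visit R.
        Visit H.
      At F: no right child.
      Visit F.
    At Q: go right to L.
      At L: go left to E.
        At E: no left child.
        At E: go right to A.
          A is a leaf — visit A.
        Visit E.
      At L: no right child.
      Visit L.
    Visit Q.
  Visit W.
Visit V.
Full post-order sequence: D, U, B, J, Y, N, S, R, H, F, A, E, L, Q, W, V.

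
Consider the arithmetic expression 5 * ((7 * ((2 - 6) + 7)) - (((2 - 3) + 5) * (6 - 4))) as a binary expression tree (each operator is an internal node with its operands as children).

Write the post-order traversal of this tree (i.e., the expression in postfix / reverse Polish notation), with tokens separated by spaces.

Post-order on an expression tree gives postfix notation: for each operator, emit left operand, right operand, then the operator.

5 7 2 6 - 7 + * 2 3 - 5 + 6 4 - * - *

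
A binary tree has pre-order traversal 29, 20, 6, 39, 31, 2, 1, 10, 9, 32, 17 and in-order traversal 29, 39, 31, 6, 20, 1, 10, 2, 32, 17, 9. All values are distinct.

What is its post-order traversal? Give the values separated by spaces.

31 39 6 10 1 17 32 9 2 20 29

The first element of pre-order is the root; it splits in-order into left and right subtrees.
Root 29: left subtree has 0 nodes { }, right has 10 {39, 31, 6, 20, 1, 10, 2, 32, 17, 9}.
  Root 20: left subtree has 3 nodes {39, 31, 6}, right has 6 {1, 10, 2, 32, 17, 9}.
    Root 6: left subtree has 2 nodes {39, 31}, right has 0 { }.
      Root 39: left subtree has 0 nodes { }, right has 1 {31}.
    Root 2: left subtree has 2 nodes {1, 10}, right has 3 {32, 17, 9}.
      Root 1: left subtree has 0 nodes { }, right has 1 {10}.
      Root 9: left subtree has 2 nodes {32, 17}, right has 0 { }.
        Root 32: left subtree has 0 nodes { }, right has 1 {17}.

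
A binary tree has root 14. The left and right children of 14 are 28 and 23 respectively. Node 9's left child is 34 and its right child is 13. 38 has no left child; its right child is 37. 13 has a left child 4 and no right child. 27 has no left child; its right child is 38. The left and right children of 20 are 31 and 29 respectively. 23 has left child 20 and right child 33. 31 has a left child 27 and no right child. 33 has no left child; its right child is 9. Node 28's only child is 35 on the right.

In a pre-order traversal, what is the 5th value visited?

20

Pre-order visits the node, then its left subtree, then its right subtree.
Visit 14.
At 14: go left to 28.
  Visit 28.
  At 28: no left child.
  At 28: go right to 35.
    35 is a leaf — visit 35.
At 14: go right to 23.
  Visit 23.
  At 23: go left to 20.
    Visit 20.
    At 20: go left to 31.
      Visit 31.
      At 31: go left to 27.
        Visit 27.
        At 27: no left child.
        At 27: go right to 38.
          Visit 38.
          At 38: no left child.
          At 38: go right to 37.
            37 is a leaf — visit 37.
      At 31: no right child.
    At 20: go right to 29.
      29 is a leaf — visit 29.
  At 23: go right to 33.
    Visit 33.
    At 33: no left child.
    At 33: go right to 9.
      Visit 9.
      At 9: go left to 34.
        34 is a leaf — visit 34.
      At 9: go right to 13.
        Visit 13.
        At 13: go left to 4.
          4 is a leaf — visit 4.
        At 13: no right child.
Full pre-order sequence: 14, 28, 35, 23, 20, 31, 27, 38, 37, 29, 33, 9, 34, 13, 4.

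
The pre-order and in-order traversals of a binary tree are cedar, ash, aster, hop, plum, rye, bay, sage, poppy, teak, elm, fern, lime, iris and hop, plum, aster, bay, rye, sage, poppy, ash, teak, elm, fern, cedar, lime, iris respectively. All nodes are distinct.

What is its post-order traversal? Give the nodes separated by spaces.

plum hop bay poppy sage rye aster fern elm teak ash iris lime cedar

The first element of pre-order is the root; it splits in-order into left and right subtrees.
Root cedar: left subtree has 11 nodes {hop, plum, aster, bay, rye, sage, poppy, ash, teak, elm, fern}, right has 2 {lime, iris}.
  Root ash: left subtree has 7 nodes {hop, plum, aster, bay, rye, sage, poppy}, right has 3 {teak, elm, fern}.
    Root aster: left subtree has 2 nodes {hop, plum}, right has 4 {bay, rye, sage, poppy}.
      Root hop: left subtree has 0 nodes { }, right has 1 {plum}.
      Root rye: left subtree has 1 node {bay}, right has 2 {sage, poppy}.
        Root sage: left subtree has 0 nodes { }, right has 1 {poppy}.
    Root teak: left subtree has 0 nodes { }, right has 2 {elm, fern}.
      Root elm: left subtree has 0 nodes { }, right has 1 {fern}.
  Root lime: left subtree has 0 nodes { }, right has 1 {iris}.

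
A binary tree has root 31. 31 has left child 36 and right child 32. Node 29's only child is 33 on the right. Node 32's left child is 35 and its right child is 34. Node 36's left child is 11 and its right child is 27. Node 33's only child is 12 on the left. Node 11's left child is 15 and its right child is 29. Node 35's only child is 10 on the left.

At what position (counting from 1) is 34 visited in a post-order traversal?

10

Post-order visits the left subtree, then the right subtree, then the node.
At 31: go left to 36.
  At 36: go left to 11.
    At 11: go left to 15.
      15 is a leaf — visit 15.
    At 11: go right to 29.
      At 29: no left child.
      At 29: go right to 33.
        At 33: go left to 12.
          12 is a leaf — visit 12.
        At 33: no right child.
        Visit 33.
      Visit 29.
    Visit 11.
  At 36: go right to 27.
    27 is a leaf — visit 27.
  Visit 36.
At 31: go right to 32.
  At 32: go left to 35.
    At 35: go left to 10.
      10 is a leaf — visit 10.
    At 35: no right child.
    Visit 35.
  At 32: go right to 34.
    34 is a leaf — visit 34.
  Visit 32.
Visit 31.
Full post-order sequence: 15, 12, 33, 29, 11, 27, 36, 10, 35, 34, 32, 31.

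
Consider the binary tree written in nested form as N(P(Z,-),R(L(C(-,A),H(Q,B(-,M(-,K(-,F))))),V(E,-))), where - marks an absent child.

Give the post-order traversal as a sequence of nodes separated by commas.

Post-order visits the left subtree, then the right subtree, then the node.
At N: go left to P.
  At P: go left to Z.
    Z is a leaf — visit Z.
  At P: no right child.
  Visit P.
At N: go right to R.
  At R: go left to L.
    At L: go left to C.
      At C: no left child.
      At C: go right to A.
        A is a leaf — visit A.
      Visit C.
    At L: go right to H.
      At H: go left to Q.
        Q is a leaf — visit Q.
      At H: go right to B.
        At B: no left child.
        At B: go right to M.
          At M: no left child.
          At M: go right to K.
            At K: no left child.
            At K: go right to F.
              F is a leaf — visit F.
            Visit K.
          Visit M.
        Visit B.
      Visit H.
    Visit L.
  At R: go right to V.
    At V: go left to E.
      E is a leaf — visit E.
    At V: no right child.
    Visit V.
  Visit R.
Visit N.

Z, P, A, C, Q, F, K, M, B, H, L, E, V, R, N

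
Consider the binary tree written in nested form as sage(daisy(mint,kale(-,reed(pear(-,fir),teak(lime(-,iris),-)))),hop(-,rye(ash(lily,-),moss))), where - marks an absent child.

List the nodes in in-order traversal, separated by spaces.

mint daisy kale pear fir reed lime iris teak sage hop lily ash rye moss

In-order visits the left subtree, then the node, then the right subtree.
At sage: go left to daisy.
  At daisy: go left to mint.
    mint is a leaf — visit mint.
  Visit daisy.
  At daisy: go right to kale.
    At kale: no left child.
    Visit kale.
    At kale: go right to reed.
      At reed: go left to pear.
        At pear: no left child.
        Visit pear.
        At pear: go right to fir.
          fir is a leaf — visit fir.
      Visit reed.
      At reed: go right to teak.
        At teak: go left to lime.
          At lime: no left child.
          Visit lime.
          At lime: go right to iris.
            iris is a leaf — visit iris.
        Visit teak.
        At teak: no right child.
Visit sage.
At sage: go right to hop.
  At hop: no left child.
  Visit hop.
  At hop: go right to rye.
    At rye: go left to ash.
      At ash: go left to lily.
        lily is a leaf — visit lily.
      Visit ash.
      At ash: no right child.
    Visit rye.
    At rye: go right to moss.
      moss is a leaf — visit moss.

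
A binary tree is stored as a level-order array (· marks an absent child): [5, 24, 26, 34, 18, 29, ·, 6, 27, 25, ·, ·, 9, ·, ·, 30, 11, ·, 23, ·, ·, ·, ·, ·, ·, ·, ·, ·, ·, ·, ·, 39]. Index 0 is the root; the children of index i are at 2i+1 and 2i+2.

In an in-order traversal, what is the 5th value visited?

34

In-order visits the left subtree, then the node, then the right subtree.
At 5: go left to 24.
  At 24: go left to 34.
    At 34: go left to 6.
      At 6: go left to 30.
        At 30: go left to 39.
          39 is a leaf — visit 39.
        Visit 30.
        At 30: no right child.
      Visit 6.
      At 6: go right to 11.
        11 is a leaf — visit 11.
    Visit 34.
    At 34: go right to 27.
      At 27: no left child.
      Visit 27.
      At 27: go right to 23.
        23 is a leaf — visit 23.
  Visit 24.
  At 24: go right to 18.
    At 18: go left to 25.
      25 is a leaf — visit 25.
    Visit 18.
    At 18: no right child.
Visit 5.
At 5: go right to 26.
  At 26: go left to 29.
    At 29: no left child.
    Visit 29.
    At 29: go right to 9.
      9 is a leaf — visit 9.
  Visit 26.
  At 26: no right child.
Full in-order sequence: 39, 30, 6, 11, 34, 27, 23, 24, 25, 18, 5, 29, 9, 26.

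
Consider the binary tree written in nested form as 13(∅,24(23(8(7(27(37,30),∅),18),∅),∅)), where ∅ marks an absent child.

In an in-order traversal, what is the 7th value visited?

In-order visits the left subtree, then the node, then the right subtree.
At 13: no left child.
Visit 13.
At 13: go right to 24.
  At 24: go left to 23.
    At 23: go left to 8.
      At 8: go left to 7.
        At 7: go left to 27.
          At 27: go left to 37.
            37 is a leaf — visit 37.
          Visit 27.
          At 27: go right to 30.
            30 is a leaf — visit 30.
        Visit 7.
        At 7: no right child.
      Visit 8.
      At 8: go right to 18.
        18 is a leaf — visit 18.
    Visit 23.
    At 23: no right child.
  Visit 24.
  At 24: no right child.
Full in-order sequence: 13, 37, 27, 30, 7, 8, 18, 23, 24.

18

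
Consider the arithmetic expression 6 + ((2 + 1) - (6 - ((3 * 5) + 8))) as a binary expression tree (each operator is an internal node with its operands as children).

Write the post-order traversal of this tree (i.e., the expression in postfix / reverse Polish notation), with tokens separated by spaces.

6 2 1 + 6 3 5 * 8 + - - +

Post-order on an expression tree gives postfix notation: for each operator, emit left operand, right operand, then the operator.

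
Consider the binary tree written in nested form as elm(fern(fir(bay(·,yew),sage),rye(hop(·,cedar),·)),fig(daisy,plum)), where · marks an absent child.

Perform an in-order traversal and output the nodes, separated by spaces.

In-order visits the left subtree, then the node, then the right subtree.
At elm: go left to fern.
  At fern: go left to fir.
    At fir: go left to bay.
      At bay: no left child.
      Visit bay.
      At bay: go right to yew.
        yew is a leaf — visit yew.
    Visit fir.
    At fir: go right to sage.
      sage is a leaf — visit sage.
  Visit fern.
  At fern: go right to rye.
    At rye: go left to hop.
      At hop: no left child.
      Visit hop.
      At hop: go right to cedar.
        cedar is a leaf — visit cedar.
    Visit rye.
    At rye: no right child.
Visit elm.
At elm: go right to fig.
  At fig: go left to daisy.
    daisy is a leaf — visit daisy.
  Visit fig.
  At fig: go right to plum.
    plum is a leaf — visit plum.

bay yew fir sage fern hop cedar rye elm daisy fig plum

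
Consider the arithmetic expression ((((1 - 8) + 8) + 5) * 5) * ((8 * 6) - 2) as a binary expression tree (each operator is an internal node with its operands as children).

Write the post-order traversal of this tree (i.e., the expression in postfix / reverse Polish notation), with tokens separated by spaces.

Post-order on an expression tree gives postfix notation: for each operator, emit left operand, right operand, then the operator.

1 8 - 8 + 5 + 5 * 8 6 * 2 - *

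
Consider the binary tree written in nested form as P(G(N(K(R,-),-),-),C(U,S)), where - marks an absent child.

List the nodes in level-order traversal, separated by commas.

Level-order visits nodes level by level from the root, left to right within each level.
Level 0: P
Level 1: G, C
Level 2: N, U, S
Level 3: K
Level 4: R

P, G, C, N, U, S, K, R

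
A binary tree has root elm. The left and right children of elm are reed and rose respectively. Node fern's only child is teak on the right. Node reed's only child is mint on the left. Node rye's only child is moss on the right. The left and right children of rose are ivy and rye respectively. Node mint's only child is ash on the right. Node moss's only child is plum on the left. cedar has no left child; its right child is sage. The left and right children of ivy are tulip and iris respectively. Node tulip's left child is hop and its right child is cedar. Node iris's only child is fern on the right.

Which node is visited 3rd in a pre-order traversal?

mint

Pre-order visits the node, then its left subtree, then its right subtree.
Visit elm.
At elm: go left to reed.
  Visit reed.
  At reed: go left to mint.
    Visit mint.
    At mint: no left child.
    At mint: go right to ash.
      ash is a leaf — visit ash.
  At reed: no right child.
At elm: go right to rose.
  Visit rose.
  At rose: go left to ivy.
    Visit ivy.
    At ivy: go left to tulip.
      Visit tulip.
      At tulip: go left to hop.
        hop is a leaf — visit hop.
      At tulip: go right to cedar.
        Visit cedar.
        At cedar: no left child.
        At cedar: go right to sage.
          sage is a leaf — visit sage.
    At ivy: go right to iris.
      Visit iris.
      At iris: no left child.
      At iris: go right to fern.
        Visit fern.
        At fern: no left child.
        At fern: go right to teak.
          teak is a leaf — visit teak.
  At rose: go right to rye.
    Visit rye.
    At rye: no left child.
    At rye: go right to moss.
      Visit moss.
      At moss: go left to plum.
        plum is a leaf — visit plum.
      At moss: no right child.
Full pre-order sequence: elm, reed, mint, ash, rose, ivy, tulip, hop, cedar, sage, iris, fern, teak, rye, moss, plum.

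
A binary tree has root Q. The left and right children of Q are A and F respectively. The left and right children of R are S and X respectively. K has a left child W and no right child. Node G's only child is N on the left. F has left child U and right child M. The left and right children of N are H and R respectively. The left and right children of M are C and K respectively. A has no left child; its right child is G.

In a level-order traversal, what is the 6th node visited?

Level-order visits nodes level by level from the root, left to right within each level.
Level 0: Q
Level 1: A, F
Level 2: G, U, M
Level 3: N, C, K
Level 4: H, R, W
Level 5: S, X
Full level-order sequence: Q, A, F, G, U, M, N, C, K, H, R, W, S, X.

M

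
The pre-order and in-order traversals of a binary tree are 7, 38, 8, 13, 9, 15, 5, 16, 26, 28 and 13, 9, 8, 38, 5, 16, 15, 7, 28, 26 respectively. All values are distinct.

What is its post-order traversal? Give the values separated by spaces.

9 13 8 16 5 15 38 28 26 7

The first element of pre-order is the root; it splits in-order into left and right subtrees.
Root 7: left subtree has 7 nodes {13, 9, 8, 38, 5, 16, 15}, right has 2 {28, 26}.
  Root 38: left subtree has 3 nodes {13, 9, 8}, right has 3 {5, 16, 15}.
    Root 8: left subtree has 2 nodes {13, 9}, right has 0 { }.
      Root 13: left subtree has 0 nodes { }, right has 1 {9}.
    Root 15: left subtree has 2 nodes {5, 16}, right has 0 { }.
      Root 5: left subtree has 0 nodes { }, right has 1 {16}.
  Root 26: left subtree has 1 node {28}, right has 0 { }.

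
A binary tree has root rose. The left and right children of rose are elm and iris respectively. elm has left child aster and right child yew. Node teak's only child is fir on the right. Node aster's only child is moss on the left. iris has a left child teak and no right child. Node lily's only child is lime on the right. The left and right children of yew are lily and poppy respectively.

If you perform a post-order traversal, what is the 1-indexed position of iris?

10

Post-order visits the left subtree, then the right subtree, then the node.
At rose: go left to elm.
  At elm: go left to aster.
    At aster: go left to moss.
      moss is a leaf — visit moss.
    At aster: no right child.
    Visit aster.
  At elm: go right to yew.
    At yew: go left to lily.
      At lily: no left child.
      At lily: go right to lime.
        lime is a leaf — visit lime.
      Visit lily.
    At yew: go right to poppy.
      poppy is a leaf — visit poppy.
    Visit yew.
  Visit elm.
At rose: go right to iris.
  At iris: go left to teak.
    At teak: no left child.
    At teak: go right to fir.
      fir is a leaf — visit fir.
    Visit teak.
  At iris: no right child.
  Visit iris.
Visit rose.
Full post-order sequence: moss, aster, lime, lily, poppy, yew, elm, fir, teak, iris, rose.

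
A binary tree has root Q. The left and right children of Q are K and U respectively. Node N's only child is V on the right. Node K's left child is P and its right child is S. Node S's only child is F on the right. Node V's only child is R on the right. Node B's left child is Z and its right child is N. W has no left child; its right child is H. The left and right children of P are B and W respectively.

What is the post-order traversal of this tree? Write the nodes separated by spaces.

Post-order visits the left subtree, then the right subtree, then the node.
At Q: go left to K.
  At K: go left to P.
    At P: go left to B.
      At B: go left to Z.
        Z is a leaf — visit Z.
      At B: go right to N.
        At N: no left child.
        At N: go right to V.
          At V: no left child.
          At V: go right to R.
            R is a leaf — visit R.
          Visit V.
        Visit N.
      Visit B.
    At P: go right to W.
      At W: no left child.
      At W: go right to H.
        H is a leaf — visit H.
      Visit W.
    Visit P.
  At K: go right to S.
    At S: no left child.
    At S: go right to F.
      F is a leaf — visit F.
    Visit S.
  Visit K.
At Q: go right to U.
  U is a leaf — visit U.
Visit Q.

Z R V N B H W P F S K U Q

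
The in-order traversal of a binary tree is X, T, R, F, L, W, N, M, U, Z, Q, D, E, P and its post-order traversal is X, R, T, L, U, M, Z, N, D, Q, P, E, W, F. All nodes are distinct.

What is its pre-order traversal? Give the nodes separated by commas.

The last element of post-order is the root; it splits in-order into left and right subtrees.
Root F: left subtree has 3 nodes {X, T, R}, right has 10 {L, W, N, M, U, Z, Q, D, E, P}.
  Root T: left subtree has 1 node {X}, right has 1 {R}.
  Root W: left subtree has 1 node {L}, right has 8 {N, M, U, Z, Q, D, E, P}.
    Root E: left subtree has 6 nodes {N, M, U, Z, Q, D}, right has 1 {P}.
      Root Q: left subtree has 4 nodes {N, M, U, Z}, right has 1 {D}.
        Root N: left subtree has 0 nodes { }, right has 3 {M, U, Z}.
          Root Z: left subtree has 2 nodes {M, U}, right has 0 { }.
            Root M: left subtree has 0 nodes { }, right has 1 {U}.

F, T, X, R, W, L, E, Q, N, Z, M, U, D, P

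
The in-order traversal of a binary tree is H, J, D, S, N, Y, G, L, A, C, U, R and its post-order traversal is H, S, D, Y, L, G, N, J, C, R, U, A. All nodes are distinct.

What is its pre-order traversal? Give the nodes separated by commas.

A, J, H, N, D, S, G, Y, L, U, C, R

The last element of post-order is the root; it splits in-order into left and right subtrees.
Root A: left subtree has 8 nodes {H, J, D, S, N, Y, G, L}, right has 3 {C, U, R}.
  Root J: left subtree has 1 node {H}, right has 6 {D, S, N, Y, G, L}.
    Root N: left subtree has 2 nodes {D, S}, right has 3 {Y, G, L}.
      Root D: left subtree has 0 nodes { }, right has 1 {S}.
      Root G: left subtree has 1 node {Y}, right has 1 {L}.
  Root U: left subtree has 1 node {C}, right has 1 {R}.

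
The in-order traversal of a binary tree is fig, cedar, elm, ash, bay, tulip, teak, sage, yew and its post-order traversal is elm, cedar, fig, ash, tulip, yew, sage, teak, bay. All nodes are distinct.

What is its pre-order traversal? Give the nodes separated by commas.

The last element of post-order is the root; it splits in-order into left and right subtrees.
Root bay: left subtree has 4 nodes {fig, cedar, elm, ash}, right has 4 {tulip, teak, sage, yew}.
  Root ash: left subtree has 3 nodes {fig, cedar, elm}, right has 0 { }.
    Root fig: left subtree has 0 nodes { }, right has 2 {cedar, elm}.
      Root cedar: left subtree has 0 nodes { }, right has 1 {elm}.
  Root teak: left subtree has 1 node {tulip}, right has 2 {sage, yew}.
    Root sage: left subtree has 0 nodes { }, right has 1 {yew}.

bay, ash, fig, cedar, elm, teak, tulip, sage, yew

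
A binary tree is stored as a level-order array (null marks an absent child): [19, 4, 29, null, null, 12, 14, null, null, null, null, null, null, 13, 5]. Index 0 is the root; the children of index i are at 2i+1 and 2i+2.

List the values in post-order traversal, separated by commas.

4, 12, 13, 5, 14, 29, 19

Post-order visits the left subtree, then the right subtree, then the node.
At 19: go left to 4.
  4 is a leaf — visit 4.
At 19: go right to 29.
  At 29: go left to 12.
    12 is a leaf — visit 12.
  At 29: go right to 14.
    At 14: go left to 13.
      13 is a leaf — visit 13.
    At 14: go right to 5.
      5 is a leaf — visit 5.
    Visit 14.
  Visit 29.
Visit 19.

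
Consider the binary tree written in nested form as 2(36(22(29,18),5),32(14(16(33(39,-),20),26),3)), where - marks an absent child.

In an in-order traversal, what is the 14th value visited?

3

In-order visits the left subtree, then the node, then the right subtree.
At 2: go left to 36.
  At 36: go left to 22.
    At 22: go left to 29.
      29 is a leaf — visit 29.
    Visit 22.
    At 22: go right to 18.
      18 is a leaf — visit 18.
  Visit 36.
  At 36: go right to 5.
    5 is a leaf — visit 5.
Visit 2.
At 2: go right to 32.
  At 32: go left to 14.
    At 14: go left to 16.
      At 16: go left to 33.
        At 33: go left to 39.
          39 is a leaf — visit 39.
        Visit 33.
        At 33: no right child.
      Visit 16.
      At 16: go right to 20.
        20 is a leaf — visit 20.
    Visit 14.
    At 14: go right to 26.
      26 is a leaf — visit 26.
  Visit 32.
  At 32: go right to 3.
    3 is a leaf — visit 3.
Full in-order sequence: 29, 22, 18, 36, 5, 2, 39, 33, 16, 20, 14, 26, 32, 3.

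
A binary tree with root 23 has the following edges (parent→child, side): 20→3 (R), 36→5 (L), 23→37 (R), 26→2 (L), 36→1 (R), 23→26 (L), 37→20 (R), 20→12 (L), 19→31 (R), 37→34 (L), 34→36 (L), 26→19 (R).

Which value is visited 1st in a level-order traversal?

Level-order visits nodes level by level from the root, left to right within each level.
Level 0: 23
Level 1: 26, 37
Level 2: 2, 19, 34, 20
Level 3: 31, 36, 12, 3
Level 4: 5, 1
Full level-order sequence: 23, 26, 37, 2, 19, 34, 20, 31, 36, 12, 3, 5, 1.

23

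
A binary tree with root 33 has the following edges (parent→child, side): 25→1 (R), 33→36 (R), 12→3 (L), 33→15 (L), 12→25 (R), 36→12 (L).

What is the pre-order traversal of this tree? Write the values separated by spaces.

33 15 36 12 3 25 1

Pre-order visits the node, then its left subtree, then its right subtree.
Visit 33.
At 33: go left to 15.
  15 is a leaf — visit 15.
At 33: go right to 36.
  Visit 36.
  At 36: go left to 12.
    Visit 12.
    At 12: go left to 3.
      3 is a leaf — visit 3.
    At 12: go right to 25.
      Visit 25.
      At 25: no left child.
      At 25: go right to 1.
        1 is a leaf — visit 1.
  At 36: no right child.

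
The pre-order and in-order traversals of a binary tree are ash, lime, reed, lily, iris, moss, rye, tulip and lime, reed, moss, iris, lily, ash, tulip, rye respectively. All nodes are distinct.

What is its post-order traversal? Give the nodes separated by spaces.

The first element of pre-order is the root; it splits in-order into left and right subtrees.
Root ash: left subtree has 5 nodes {lime, reed, moss, iris, lily}, right has 2 {tulip, rye}.
  Root lime: left subtree has 0 nodes { }, right has 4 {reed, moss, iris, lily}.
    Root reed: left subtree has 0 nodes { }, right has 3 {moss, iris, lily}.
      Root lily: left subtree has 2 nodes {moss, iris}, right has 0 { }.
        Root iris: left subtree has 1 node {moss}, right has 0 { }.
  Root rye: left subtree has 1 node {tulip}, right has 0 { }.

moss iris lily reed lime tulip rye ash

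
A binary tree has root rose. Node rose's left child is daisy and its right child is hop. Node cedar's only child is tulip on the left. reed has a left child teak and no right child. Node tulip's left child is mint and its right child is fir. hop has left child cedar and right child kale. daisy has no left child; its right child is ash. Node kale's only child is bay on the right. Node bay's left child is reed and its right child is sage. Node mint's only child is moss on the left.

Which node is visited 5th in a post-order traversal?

fir

Post-order visits the left subtree, then the right subtree, then the node.
At rose: go left to daisy.
  At daisy: no left child.
  At daisy: go right to ash.
    ash is a leaf — visit ash.
  Visit daisy.
At rose: go right to hop.
  At hop: go left to cedar.
    At cedar: go left to tulip.
      At tulip: go left to mint.
        At mint: go left to moss.
          moss is a leaf — visit moss.
        At mint: no right child.
        Visit mint.
      At tulip: go right to fir.
        fir is a leaf — visit fir.
      Visit tulip.
    At cedar: no right child.
    Visit cedar.
  At hop: go right to kale.
    At kale: no left child.
    At kale: go right to bay.
      At bay: go left to reed.
        At reed: go left to teak.
          teak is a leaf — visit teak.
        At reed: no right child.
        Visit reed.
      At bay: go right to sage.
        sage is a leaf — visit sage.
      Visit bay.
    Visit kale.
  Visit hop.
Visit rose.
Full post-order sequence: ash, daisy, moss, mint, fir, tulip, cedar, teak, reed, sage, bay, kale, hop, rose.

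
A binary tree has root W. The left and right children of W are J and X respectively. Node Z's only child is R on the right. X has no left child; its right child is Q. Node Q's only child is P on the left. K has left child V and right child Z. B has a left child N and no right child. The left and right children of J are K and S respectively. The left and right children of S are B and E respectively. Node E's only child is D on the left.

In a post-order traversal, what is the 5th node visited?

Post-order visits the left subtree, then the right subtree, then the node.
At W: go left to J.
  At J: go left to K.
    At K: go left to V.
      V is a leaf — visit V.
    At K: go right to Z.
      At Z: no left child.
      At Z: go right to R.
        R is a leaf — visit R.
      Visit Z.
    Visit K.
  At J: go right to S.
    At S: go left to B.
      At B: go left to N.
        N is a leaf — visit N.
      At B: no right child.
      Visit B.
    At S: go right to E.
      At E: go left to D.
        D is a leaf — visit D.
      At E: no right child.
      Visit E.
    Visit S.
  Visit J.
At W: go right to X.
  At X: no left child.
  At X: go right to Q.
    At Q: go left to P.
      P is a leaf — visit P.
    At Q: no right child.
    Visit Q.
  Visit X.
Visit W.
Full post-order sequence: V, R, Z, K, N, B, D, E, S, J, P, Q, X, W.

N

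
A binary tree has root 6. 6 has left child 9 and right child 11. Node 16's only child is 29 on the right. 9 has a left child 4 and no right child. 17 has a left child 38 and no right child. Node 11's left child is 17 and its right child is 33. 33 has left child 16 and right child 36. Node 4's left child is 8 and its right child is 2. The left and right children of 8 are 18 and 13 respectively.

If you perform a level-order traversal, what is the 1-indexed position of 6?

Level-order visits nodes level by level from the root, left to right within each level.
Level 0: 6
Level 1: 9, 11
Level 2: 4, 17, 33
Level 3: 8, 2, 38, 16, 36
Level 4: 18, 13, 29
Full level-order sequence: 6, 9, 11, 4, 17, 33, 8, 2, 38, 16, 36, 18, 13, 29.

1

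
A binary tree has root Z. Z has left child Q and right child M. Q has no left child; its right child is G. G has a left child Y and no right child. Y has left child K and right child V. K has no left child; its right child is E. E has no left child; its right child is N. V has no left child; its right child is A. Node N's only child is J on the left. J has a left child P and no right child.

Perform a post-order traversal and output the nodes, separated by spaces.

Post-order visits the left subtree, then the right subtree, then the node.
At Z: go left to Q.
  At Q: no left child.
  At Q: go right to G.
    At G: go left to Y.
      At Y: go left to K.
        At K: no left child.
        At K: go right to E.
          At E: no left child.
          At E: go right to N.
            At N: go left to J.
              At J: go left to P.
                P is a leaf — visit P.
              At J: no right child.
              Visit J.
            At N: no right child.
            Visit N.
          Visit E.
        Visit K.
      At Y: go right to V.
        At V: no left child.
        At V: go right to A.
          A is a leaf — visit A.
        Visit V.
      Visit Y.
    At G: no right child.
    Visit G.
  Visit Q.
At Z: go right to M.
  M is a leaf — visit M.
Visit Z.

P J N E K A V Y G Q M Z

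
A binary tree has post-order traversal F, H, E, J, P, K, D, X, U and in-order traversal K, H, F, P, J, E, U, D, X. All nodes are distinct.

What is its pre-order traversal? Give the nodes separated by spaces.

U K P H F J E X D

The last element of post-order is the root; it splits in-order into left and right subtrees.
Root U: left subtree has 6 nodes {K, H, F, P, J, E}, right has 2 {D, X}.
  Root K: left subtree has 0 nodes { }, right has 5 {H, F, P, J, E}.
    Root P: left subtree has 2 nodes {H, F}, right has 2 {J, E}.
      Root H: left subtree has 0 nodes { }, right has 1 {F}.
      Root J: left subtree has 0 nodes { }, right has 1 {E}.
  Root X: left subtree has 1 node {D}, right has 0 { }.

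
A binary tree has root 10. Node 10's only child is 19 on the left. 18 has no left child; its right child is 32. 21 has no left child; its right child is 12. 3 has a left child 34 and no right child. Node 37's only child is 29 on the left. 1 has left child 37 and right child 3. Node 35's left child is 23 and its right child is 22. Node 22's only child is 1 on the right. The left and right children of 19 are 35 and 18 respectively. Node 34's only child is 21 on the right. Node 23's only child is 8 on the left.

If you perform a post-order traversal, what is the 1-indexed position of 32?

12

Post-order visits the left subtree, then the right subtree, then the node.
At 10: go left to 19.
  At 19: go left to 35.
    At 35: go left to 23.
      At 23: go left to 8.
        8 is a leaf — visit 8.
      At 23: no right child.
      Visit 23.
    At 35: go right to 22.
      At 22: no left child.
      At 22: go right to 1.
        At 1: go left to 37.
          At 37: go left to 29.
            29 is a leaf — visit 29.
          At 37: no right child.
          Visit 37.
        At 1: go right to 3.
          At 3: go left to 34.
            At 34: no left child.
            At 34: go right to 21.
              At 21: no left child.
              At 21: go right to 12.
                12 is a leaf — visit 12.
              Visit 21.
            Visit 34.
          At 3: no right child.
          Visit 3.
        Visit 1.
      Visit 22.
    Visit 35.
  At 19: go right to 18.
    At 18: no left child.
    At 18: go right to 32.
      32 is a leaf — visit 32.
    Visit 18.
  Visit 19.
At 10: no right child.
Visit 10.
Full post-order sequence: 8, 23, 29, 37, 12, 21, 34, 3, 1, 22, 35, 32, 18, 19, 10.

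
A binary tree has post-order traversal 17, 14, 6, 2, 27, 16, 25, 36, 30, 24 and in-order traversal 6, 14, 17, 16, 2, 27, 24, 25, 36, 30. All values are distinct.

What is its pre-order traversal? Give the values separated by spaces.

24 16 6 14 17 27 2 30 36 25

The last element of post-order is the root; it splits in-order into left and right subtrees.
Root 24: left subtree has 6 nodes {6, 14, 17, 16, 2, 27}, right has 3 {25, 36, 30}.
  Root 16: left subtree has 3 nodes {6, 14, 17}, right has 2 {2, 27}.
    Root 6: left subtree has 0 nodes { }, right has 2 {14, 17}.
      Root 14: left subtree has 0 nodes { }, right has 1 {17}.
    Root 27: left subtree has 1 node {2}, right has 0 { }.
  Root 30: left subtree has 2 nodes {25, 36}, right has 0 { }.
    Root 36: left subtree has 1 node {25}, right has 0 { }.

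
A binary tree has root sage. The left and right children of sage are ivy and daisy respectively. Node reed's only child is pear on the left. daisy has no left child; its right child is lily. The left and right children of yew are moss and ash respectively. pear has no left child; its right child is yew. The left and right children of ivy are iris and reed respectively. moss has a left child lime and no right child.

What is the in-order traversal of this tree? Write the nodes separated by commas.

In-order visits the left subtree, then the node, then the right subtree.
At sage: go left to ivy.
  At ivy: go left to iris.
    iris is a leaf — visit iris.
  Visit ivy.
  At ivy: go right to reed.
    At reed: go left to pear.
      At pear: no left child.
      Visit pear.
      At pear: go right to yew.
        At yew: go left to moss.
          At moss: go left to lime.
            lime is a leaf — visit lime.
          Visit moss.
          At moss: no right child.
        Visit yew.
        At yew: go right to ash.
          ash is a leaf — visit ash.
    Visit reed.
    At reed: no right child.
Visit sage.
At sage: go right to daisy.
  At daisy: no left child.
  Visit daisy.
  At daisy: go right to lily.
    lily is a leaf — visit lily.

iris, ivy, pear, lime, moss, yew, ash, reed, sage, daisy, lily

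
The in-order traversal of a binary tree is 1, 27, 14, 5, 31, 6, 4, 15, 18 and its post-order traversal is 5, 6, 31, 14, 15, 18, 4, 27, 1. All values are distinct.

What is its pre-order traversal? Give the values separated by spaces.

The last element of post-order is the root; it splits in-order into left and right subtrees.
Root 1: left subtree has 0 nodes { }, right has 8 {27, 14, 5, 31, 6, 4, 15, 18}.
  Root 27: left subtree has 0 nodes { }, right has 7 {14, 5, 31, 6, 4, 15, 18}.
    Root 4: left subtree has 4 nodes {14, 5, 31, 6}, right has 2 {15, 18}.
      Root 14: left subtree has 0 nodes { }, right has 3 {5, 31, 6}.
        Root 31: left subtree has 1 node {5}, right has 1 {6}.
      Root 18: left subtree has 1 node {15}, right has 0 { }.

1 27 4 14 31 5 6 18 15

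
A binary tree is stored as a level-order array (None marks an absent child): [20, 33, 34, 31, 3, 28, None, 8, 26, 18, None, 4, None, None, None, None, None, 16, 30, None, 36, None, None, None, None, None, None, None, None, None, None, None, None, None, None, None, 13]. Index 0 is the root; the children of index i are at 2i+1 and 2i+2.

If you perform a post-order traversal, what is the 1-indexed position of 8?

Post-order visits the left subtree, then the right subtree, then the node.
At 20: go left to 33.
  At 33: go left to 31.
    At 31: go left to 8.
      8 is a leaf — visit 8.
    At 31: go right to 26.
      At 26: go left to 16.
        At 16: no left child.
        At 16: go right to 13.
          13 is a leaf — visit 13.
        Visit 16.
      At 26: go right to 30.
        30 is a leaf — visit 30.
      Visit 26.
    Visit 31.
  At 33: go right to 3.
    At 3: go left to 18.
      At 18: no left child.
      At 18: go right to 36.
        36 is a leaf — visit 36.
      Visit 18.
    At 3: no right child.
    Visit 3.
  Visit 33.
At 20: go right to 34.
  At 34: go left to 28.
    At 28: go left to 4.
      4 is a leaf — visit 4.
    At 28: no right child.
    Visit 28.
  At 34: no right child.
  Visit 34.
Visit 20.
Full post-order sequence: 8, 13, 16, 30, 26, 31, 36, 18, 3, 33, 4, 28, 34, 20.

1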